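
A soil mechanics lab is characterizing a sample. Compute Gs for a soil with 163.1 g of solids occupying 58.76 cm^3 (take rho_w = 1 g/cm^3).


Result: 2.776

Derivation:
Using Gs = m_s / (V_s * rho_w)
Since rho_w = 1 g/cm^3:
Gs = 163.1 / 58.76
Gs = 2.776


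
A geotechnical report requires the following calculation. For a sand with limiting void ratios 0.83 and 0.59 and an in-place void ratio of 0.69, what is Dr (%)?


Using Dr = (e_max - e) / (e_max - e_min) * 100
e_max - e = 0.83 - 0.69 = 0.14
e_max - e_min = 0.83 - 0.59 = 0.24
Dr = 0.14 / 0.24 * 100
Dr = 58.33 %


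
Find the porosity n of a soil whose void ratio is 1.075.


Using the relation n = e / (1 + e)
n = 1.075 / (1 + 1.075)
n = 1.075 / 2.075
n = 0.5181


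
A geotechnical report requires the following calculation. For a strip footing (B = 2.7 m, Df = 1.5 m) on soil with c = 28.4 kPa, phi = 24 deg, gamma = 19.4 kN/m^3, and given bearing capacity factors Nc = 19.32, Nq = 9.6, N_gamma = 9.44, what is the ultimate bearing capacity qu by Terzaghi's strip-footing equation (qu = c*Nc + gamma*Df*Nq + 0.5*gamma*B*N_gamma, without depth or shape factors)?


Result: 1075.28 kPa

Derivation:
Compute qu = c*Nc + gamma*Df*Nq + 0.5*gamma*B*N_gamma
Term 1: 28.4 * 19.32 = 548.688
Term 2: 19.4 * 1.5 * 9.6 = 279.36
Term 3: 0.5 * 19.4 * 2.7 * 9.44 = 247.2336
qu = 548.688 + 279.36 + 247.2336
qu = 1075.28 kPa


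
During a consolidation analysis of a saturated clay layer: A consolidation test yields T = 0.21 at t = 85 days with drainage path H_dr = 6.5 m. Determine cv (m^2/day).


Using cv = T * H_dr^2 / t
H_dr^2 = 6.5^2 = 42.25
cv = 0.21 * 42.25 / 85
cv = 0.10438 m^2/day


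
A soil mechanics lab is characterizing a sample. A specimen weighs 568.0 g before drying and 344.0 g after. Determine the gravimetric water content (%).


Using w = (m_wet - m_dry) / m_dry * 100
m_wet - m_dry = 568.0 - 344.0 = 224.0 g
w = 224.0 / 344.0 * 100
w = 65.12 %


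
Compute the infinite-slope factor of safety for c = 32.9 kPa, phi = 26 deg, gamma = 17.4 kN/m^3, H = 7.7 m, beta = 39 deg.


Using Fs = c / (gamma*H*sin(beta)*cos(beta)) + tan(phi)/tan(beta)
Cohesion contribution = 32.9 / (17.4*7.7*sin(39)*cos(39))
Cohesion contribution = 0.50209
Friction contribution = tan(26)/tan(39) = 0.6023
Fs = 0.50209 + 0.6023
Fs = 1.104


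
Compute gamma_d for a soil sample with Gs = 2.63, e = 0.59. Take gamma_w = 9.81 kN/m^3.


Result: 16.227 kN/m^3

Derivation:
Using gamma_d = Gs * gamma_w / (1 + e)
gamma_d = 2.63 * 9.81 / (1 + 0.59)
gamma_d = 2.63 * 9.81 / 1.59
gamma_d = 16.227 kN/m^3


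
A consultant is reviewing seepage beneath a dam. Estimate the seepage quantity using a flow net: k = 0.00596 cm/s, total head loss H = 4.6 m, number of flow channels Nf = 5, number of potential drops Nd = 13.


Convert k to m/s for unit consistency with H:
k = 0.00596 cm/s = 0.00596 / 100 m/s = 5.96e-05 m/s
Using q = k * H * Nf / Nd
Nf / Nd = 5 / 13 = 0.3846
q = 5.96e-05 * 4.6 * 0.3846
q = 0.0001054 m^3/s per m


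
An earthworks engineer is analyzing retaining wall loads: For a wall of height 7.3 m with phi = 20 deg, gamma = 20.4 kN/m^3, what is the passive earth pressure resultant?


Result: 1108.64 kN/m

Derivation:
Compute passive earth pressure coefficient:
Kp = tan^2(45 + phi/2) = tan^2(55.0) = 2.039607
Compute passive force:
Pp = 0.5 * Kp * gamma * H^2
Pp = 0.5 * 2.039607 * 20.4 * 7.3^2
Pp = 1108.64 kN/m


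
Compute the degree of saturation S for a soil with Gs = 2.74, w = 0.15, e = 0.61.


Result: 0.6738

Derivation:
Using S = Gs * w / e
S = 2.74 * 0.15 / 0.61
S = 0.6738


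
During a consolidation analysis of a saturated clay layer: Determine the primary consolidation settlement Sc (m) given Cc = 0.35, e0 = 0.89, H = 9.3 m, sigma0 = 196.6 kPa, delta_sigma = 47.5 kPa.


Result: 0.1619 m

Derivation:
Using Sc = Cc * H / (1 + e0) * log10((sigma0 + delta_sigma) / sigma0)
Stress ratio = (196.6 + 47.5) / 196.6 = 1.24161
log10(1.24161) = 0.0939843
Cc * H / (1 + e0) = 0.35 * 9.3 / (1 + 0.89) = 1.72222
Sc = 1.72222 * 0.0939843
Sc = 0.1619 m


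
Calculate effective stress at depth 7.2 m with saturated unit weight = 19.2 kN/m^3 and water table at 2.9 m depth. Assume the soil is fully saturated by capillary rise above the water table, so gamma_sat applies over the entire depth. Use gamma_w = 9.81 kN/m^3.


Total stress = gamma_sat * depth
sigma = 19.2 * 7.2 = 138.24 kPa
Pore water pressure u = gamma_w * (depth - d_wt)
u = 9.81 * (7.2 - 2.9) = 42.183 kPa
Effective stress = sigma - u
sigma' = 138.24 - 42.183 = 96.06 kPa


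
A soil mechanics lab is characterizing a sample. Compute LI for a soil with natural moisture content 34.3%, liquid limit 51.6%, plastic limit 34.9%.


First compute the plasticity index:
PI = LL - PL = 51.6 - 34.9 = 16.7
Then compute the liquidity index:
LI = (w - PL) / PI
LI = (34.3 - 34.9) / 16.7
LI = -0.036


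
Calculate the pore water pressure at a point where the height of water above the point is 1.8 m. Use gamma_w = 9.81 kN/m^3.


Using u = gamma_w * h_w
u = 9.81 * 1.8
u = 17.66 kPa


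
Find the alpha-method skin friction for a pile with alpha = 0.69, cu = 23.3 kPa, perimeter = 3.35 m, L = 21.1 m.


Using Qs = alpha * cu * perimeter * L
Qs = 0.69 * 23.3 * 3.35 * 21.1
Qs = 1136.4 kN


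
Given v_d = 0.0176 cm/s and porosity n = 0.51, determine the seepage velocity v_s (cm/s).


Using v_s = v_d / n
v_s = 0.0176 / 0.51
v_s = 0.03451 cm/s


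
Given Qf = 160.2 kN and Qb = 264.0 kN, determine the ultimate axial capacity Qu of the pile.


Result: 424.2 kN

Derivation:
Using Qu = Qf + Qb
Qu = 160.2 + 264.0
Qu = 424.2 kN


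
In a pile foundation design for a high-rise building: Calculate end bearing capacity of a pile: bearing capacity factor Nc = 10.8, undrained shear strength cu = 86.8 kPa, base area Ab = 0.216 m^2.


Using Qb = Nc * cu * Ab
Qb = 10.8 * 86.8 * 0.216
Qb = 202.49 kN


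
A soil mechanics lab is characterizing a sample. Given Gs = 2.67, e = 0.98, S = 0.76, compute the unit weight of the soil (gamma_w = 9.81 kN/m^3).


Using gamma = gamma_w * (Gs + S*e) / (1 + e)
Numerator: Gs + S*e = 2.67 + 0.76*0.98 = 3.4148
Denominator: 1 + e = 1 + 0.98 = 1.98
gamma = 9.81 * 3.4148 / 1.98
gamma = 16.919 kN/m^3


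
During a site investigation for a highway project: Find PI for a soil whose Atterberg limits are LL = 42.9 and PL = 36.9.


Using PI = LL - PL
PI = 42.9 - 36.9
PI = 6.0


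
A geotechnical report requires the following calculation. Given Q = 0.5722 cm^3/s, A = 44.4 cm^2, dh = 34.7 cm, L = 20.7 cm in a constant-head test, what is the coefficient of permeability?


Compute hydraulic gradient:
i = dh / L = 34.7 / 20.7 = 1.67633
Then apply Darcy's law:
k = Q / (A * i)
k = 0.5722 / (44.4 * 1.67633)
k = 0.5722 / 74.429
k = 0.007688 cm/s


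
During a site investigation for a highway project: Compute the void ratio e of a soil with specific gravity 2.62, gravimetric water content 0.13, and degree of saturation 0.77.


Result: 0.4423

Derivation:
Using the relation e = Gs * w / S
e = 2.62 * 0.13 / 0.77
e = 0.4423


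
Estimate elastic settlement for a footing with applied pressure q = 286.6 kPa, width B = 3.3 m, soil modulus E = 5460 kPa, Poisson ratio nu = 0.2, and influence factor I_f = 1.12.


Using Se = q * B * (1 - nu^2) * I_f / E
1 - nu^2 = 1 - 0.2^2 = 0.96
Se = 286.6 * 3.3 * 0.96 * 1.12 / 5460
Se = 0.186246 m
Convert to mm: Se = 0.186246 * 1000 = 186.246 mm


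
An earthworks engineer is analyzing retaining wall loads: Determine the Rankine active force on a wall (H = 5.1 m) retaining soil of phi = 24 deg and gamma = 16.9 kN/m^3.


Compute active earth pressure coefficient:
Ka = tan^2(45 - phi/2) = tan^2(33.0) = 0.42173
Compute active force:
Pa = 0.5 * Ka * gamma * H^2
Pa = 0.5 * 0.42173 * 16.9 * 5.1^2
Pa = 92.69 kN/m


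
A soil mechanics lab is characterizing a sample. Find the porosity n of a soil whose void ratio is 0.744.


Using the relation n = e / (1 + e)
n = 0.744 / (1 + 0.744)
n = 0.744 / 1.744
n = 0.4266


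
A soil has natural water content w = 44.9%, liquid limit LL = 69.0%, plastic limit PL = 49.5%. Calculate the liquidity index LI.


First compute the plasticity index:
PI = LL - PL = 69.0 - 49.5 = 19.5
Then compute the liquidity index:
LI = (w - PL) / PI
LI = (44.9 - 49.5) / 19.5
LI = -0.236


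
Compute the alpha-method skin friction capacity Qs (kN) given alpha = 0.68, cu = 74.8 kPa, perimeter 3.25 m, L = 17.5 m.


Result: 2892.89 kN

Derivation:
Using Qs = alpha * cu * perimeter * L
Qs = 0.68 * 74.8 * 3.25 * 17.5
Qs = 2892.89 kN


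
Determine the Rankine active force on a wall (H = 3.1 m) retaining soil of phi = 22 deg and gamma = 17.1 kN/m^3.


Compute active earth pressure coefficient:
Ka = tan^2(45 - phi/2) = tan^2(34.0) = 0.454962
Compute active force:
Pa = 0.5 * Ka * gamma * H^2
Pa = 0.5 * 0.454962 * 17.1 * 3.1^2
Pa = 37.38 kN/m


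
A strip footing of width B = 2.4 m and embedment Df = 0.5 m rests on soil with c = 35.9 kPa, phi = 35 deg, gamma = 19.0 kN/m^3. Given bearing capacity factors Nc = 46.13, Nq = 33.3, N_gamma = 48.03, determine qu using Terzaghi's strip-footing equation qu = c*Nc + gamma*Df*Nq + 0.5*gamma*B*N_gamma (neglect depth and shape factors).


Compute qu = c*Nc + gamma*Df*Nq + 0.5*gamma*B*N_gamma
Term 1: 35.9 * 46.13 = 1656.067
Term 2: 19.0 * 0.5 * 33.3 = 316.35
Term 3: 0.5 * 19.0 * 2.4 * 48.03 = 1095.084
qu = 1656.067 + 316.35 + 1095.084
qu = 3067.5 kPa


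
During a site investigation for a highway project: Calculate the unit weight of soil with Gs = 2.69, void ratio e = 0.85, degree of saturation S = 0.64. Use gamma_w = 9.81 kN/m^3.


Result: 17.149 kN/m^3

Derivation:
Using gamma = gamma_w * (Gs + S*e) / (1 + e)
Numerator: Gs + S*e = 2.69 + 0.64*0.85 = 3.234
Denominator: 1 + e = 1 + 0.85 = 1.85
gamma = 9.81 * 3.234 / 1.85
gamma = 17.149 kN/m^3


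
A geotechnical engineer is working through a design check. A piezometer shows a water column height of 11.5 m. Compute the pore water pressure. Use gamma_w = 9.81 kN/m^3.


Using u = gamma_w * h_w
u = 9.81 * 11.5
u = 112.82 kPa


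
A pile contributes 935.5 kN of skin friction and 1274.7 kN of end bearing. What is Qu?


Using Qu = Qf + Qb
Qu = 935.5 + 1274.7
Qu = 2210.2 kN


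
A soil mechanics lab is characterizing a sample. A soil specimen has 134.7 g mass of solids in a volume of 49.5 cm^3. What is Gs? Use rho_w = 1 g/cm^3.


Using Gs = m_s / (V_s * rho_w)
Since rho_w = 1 g/cm^3:
Gs = 134.7 / 49.5
Gs = 2.721


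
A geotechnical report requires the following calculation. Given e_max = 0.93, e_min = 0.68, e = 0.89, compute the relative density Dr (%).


Using Dr = (e_max - e) / (e_max - e_min) * 100
e_max - e = 0.93 - 0.89 = 0.04
e_max - e_min = 0.93 - 0.68 = 0.25
Dr = 0.04 / 0.25 * 100
Dr = 16.0 %


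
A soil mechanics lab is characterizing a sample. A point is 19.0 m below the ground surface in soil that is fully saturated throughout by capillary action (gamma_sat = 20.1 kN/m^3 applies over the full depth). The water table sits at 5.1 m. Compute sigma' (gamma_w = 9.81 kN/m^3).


Result: 245.54 kPa

Derivation:
Total stress = gamma_sat * depth
sigma = 20.1 * 19.0 = 381.9 kPa
Pore water pressure u = gamma_w * (depth - d_wt)
u = 9.81 * (19.0 - 5.1) = 136.359 kPa
Effective stress = sigma - u
sigma' = 381.9 - 136.359 = 245.54 kPa


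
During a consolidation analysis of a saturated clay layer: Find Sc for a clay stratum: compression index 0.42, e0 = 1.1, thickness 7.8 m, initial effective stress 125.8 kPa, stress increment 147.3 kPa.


Using Sc = Cc * H / (1 + e0) * log10((sigma0 + delta_sigma) / sigma0)
Stress ratio = (125.8 + 147.3) / 125.8 = 2.17091
log10(2.17091) = 0.336641
Cc * H / (1 + e0) = 0.42 * 7.8 / (1 + 1.1) = 1.56
Sc = 1.56 * 0.336641
Sc = 0.5252 m


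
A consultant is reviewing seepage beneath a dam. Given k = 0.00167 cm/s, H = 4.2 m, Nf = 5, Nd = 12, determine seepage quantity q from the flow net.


Result: 2.923e-05 m^3/s per m

Derivation:
Convert k to m/s for unit consistency with H:
k = 0.00167 cm/s = 0.00167 / 100 m/s = 1.67e-05 m/s
Using q = k * H * Nf / Nd
Nf / Nd = 5 / 12 = 0.4167
q = 1.67e-05 * 4.2 * 0.4167
q = 2.923e-05 m^3/s per m


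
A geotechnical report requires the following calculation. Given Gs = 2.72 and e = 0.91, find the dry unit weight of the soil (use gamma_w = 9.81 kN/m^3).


Using gamma_d = Gs * gamma_w / (1 + e)
gamma_d = 2.72 * 9.81 / (1 + 0.91)
gamma_d = 2.72 * 9.81 / 1.91
gamma_d = 13.97 kN/m^3


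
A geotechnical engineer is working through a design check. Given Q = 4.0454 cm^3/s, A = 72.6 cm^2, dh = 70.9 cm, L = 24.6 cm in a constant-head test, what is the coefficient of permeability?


Result: 0.019334 cm/s

Derivation:
Compute hydraulic gradient:
i = dh / L = 70.9 / 24.6 = 2.88211
Then apply Darcy's law:
k = Q / (A * i)
k = 4.0454 / (72.6 * 2.88211)
k = 4.0454 / 209.241
k = 0.019334 cm/s


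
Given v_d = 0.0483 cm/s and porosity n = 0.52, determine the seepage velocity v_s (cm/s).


Result: 0.09288 cm/s

Derivation:
Using v_s = v_d / n
v_s = 0.0483 / 0.52
v_s = 0.09288 cm/s


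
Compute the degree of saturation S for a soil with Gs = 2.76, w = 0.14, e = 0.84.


Using S = Gs * w / e
S = 2.76 * 0.14 / 0.84
S = 0.46


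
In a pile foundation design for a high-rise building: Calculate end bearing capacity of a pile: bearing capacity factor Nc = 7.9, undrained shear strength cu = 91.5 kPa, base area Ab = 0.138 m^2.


Using Qb = Nc * cu * Ab
Qb = 7.9 * 91.5 * 0.138
Qb = 99.75 kN


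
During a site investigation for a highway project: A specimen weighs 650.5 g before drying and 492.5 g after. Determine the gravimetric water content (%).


Result: 32.08 %

Derivation:
Using w = (m_wet - m_dry) / m_dry * 100
m_wet - m_dry = 650.5 - 492.5 = 158.0 g
w = 158.0 / 492.5 * 100
w = 32.08 %


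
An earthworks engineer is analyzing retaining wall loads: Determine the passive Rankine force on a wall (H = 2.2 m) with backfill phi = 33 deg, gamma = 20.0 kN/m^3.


Result: 164.18 kN/m

Derivation:
Compute passive earth pressure coefficient:
Kp = tan^2(45 + phi/2) = tan^2(61.5) = 3.39212
Compute passive force:
Pp = 0.5 * Kp * gamma * H^2
Pp = 0.5 * 3.39212 * 20.0 * 2.2^2
Pp = 164.18 kN/m


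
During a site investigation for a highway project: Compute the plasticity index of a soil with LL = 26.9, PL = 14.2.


Using PI = LL - PL
PI = 26.9 - 14.2
PI = 12.7


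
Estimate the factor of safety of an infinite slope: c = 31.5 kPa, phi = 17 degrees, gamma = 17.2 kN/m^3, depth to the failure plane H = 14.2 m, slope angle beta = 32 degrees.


Result: 0.776

Derivation:
Using Fs = c / (gamma*H*sin(beta)*cos(beta)) + tan(phi)/tan(beta)
Cohesion contribution = 31.5 / (17.2*14.2*sin(32)*cos(32))
Cohesion contribution = 0.286988
Friction contribution = tan(17)/tan(32) = 0.489271
Fs = 0.286988 + 0.489271
Fs = 0.776


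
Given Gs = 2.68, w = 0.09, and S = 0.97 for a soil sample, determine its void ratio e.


Using the relation e = Gs * w / S
e = 2.68 * 0.09 / 0.97
e = 0.2487


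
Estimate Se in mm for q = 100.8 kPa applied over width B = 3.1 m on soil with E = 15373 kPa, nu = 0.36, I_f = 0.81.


Result: 14.331 mm

Derivation:
Using Se = q * B * (1 - nu^2) * I_f / E
1 - nu^2 = 1 - 0.36^2 = 0.8704
Se = 100.8 * 3.1 * 0.8704 * 0.81 / 15373
Se = 0.014331 m
Convert to mm: Se = 0.014331 * 1000 = 14.331 mm


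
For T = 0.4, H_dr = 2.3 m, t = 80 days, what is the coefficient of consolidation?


Using cv = T * H_dr^2 / t
H_dr^2 = 2.3^2 = 5.29
cv = 0.4 * 5.29 / 80
cv = 0.02645 m^2/day


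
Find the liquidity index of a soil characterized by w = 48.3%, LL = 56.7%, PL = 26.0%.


First compute the plasticity index:
PI = LL - PL = 56.7 - 26.0 = 30.7
Then compute the liquidity index:
LI = (w - PL) / PI
LI = (48.3 - 26.0) / 30.7
LI = 0.726


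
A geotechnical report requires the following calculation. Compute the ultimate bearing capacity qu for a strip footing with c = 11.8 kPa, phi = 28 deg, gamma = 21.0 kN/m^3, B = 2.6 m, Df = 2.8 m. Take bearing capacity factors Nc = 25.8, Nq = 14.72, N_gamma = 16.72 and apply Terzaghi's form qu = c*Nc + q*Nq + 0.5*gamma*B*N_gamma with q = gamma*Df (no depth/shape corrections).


Result: 1626.43 kPa

Derivation:
Compute qu = c*Nc + gamma*Df*Nq + 0.5*gamma*B*N_gamma
Term 1: 11.8 * 25.8 = 304.44
Term 2: 21.0 * 2.8 * 14.72 = 865.536
Term 3: 0.5 * 21.0 * 2.6 * 16.72 = 456.456
qu = 304.44 + 865.536 + 456.456
qu = 1626.43 kPa


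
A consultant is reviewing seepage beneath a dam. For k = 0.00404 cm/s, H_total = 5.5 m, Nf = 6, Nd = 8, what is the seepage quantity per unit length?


Convert k to m/s for unit consistency with H:
k = 0.00404 cm/s = 0.00404 / 100 m/s = 4.04e-05 m/s
Using q = k * H * Nf / Nd
Nf / Nd = 6 / 8 = 0.75
q = 4.04e-05 * 5.5 * 0.75
q = 0.0001667 m^3/s per m


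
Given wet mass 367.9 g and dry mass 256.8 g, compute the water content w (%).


Using w = (m_wet - m_dry) / m_dry * 100
m_wet - m_dry = 367.9 - 256.8 = 111.1 g
w = 111.1 / 256.8 * 100
w = 43.26 %


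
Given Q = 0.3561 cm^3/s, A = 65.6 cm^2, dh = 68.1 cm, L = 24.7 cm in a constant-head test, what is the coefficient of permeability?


Result: 0.001969 cm/s

Derivation:
Compute hydraulic gradient:
i = dh / L = 68.1 / 24.7 = 2.75709
Then apply Darcy's law:
k = Q / (A * i)
k = 0.3561 / (65.6 * 2.75709)
k = 0.3561 / 180.865
k = 0.001969 cm/s


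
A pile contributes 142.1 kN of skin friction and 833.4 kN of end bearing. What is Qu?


Using Qu = Qf + Qb
Qu = 142.1 + 833.4
Qu = 975.5 kN


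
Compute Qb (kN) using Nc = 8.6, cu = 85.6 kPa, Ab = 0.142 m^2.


Result: 104.53 kN

Derivation:
Using Qb = Nc * cu * Ab
Qb = 8.6 * 85.6 * 0.142
Qb = 104.53 kN


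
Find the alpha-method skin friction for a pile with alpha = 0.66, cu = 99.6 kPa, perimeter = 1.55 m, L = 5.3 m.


Using Qs = alpha * cu * perimeter * L
Qs = 0.66 * 99.6 * 1.55 * 5.3
Qs = 540.02 kN


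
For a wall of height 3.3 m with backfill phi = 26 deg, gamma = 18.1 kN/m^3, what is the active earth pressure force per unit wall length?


Result: 38.48 kN/m

Derivation:
Compute active earth pressure coefficient:
Ka = tan^2(45 - phi/2) = tan^2(32.0) = 0.390462
Compute active force:
Pa = 0.5 * Ka * gamma * H^2
Pa = 0.5 * 0.390462 * 18.1 * 3.3^2
Pa = 38.48 kN/m


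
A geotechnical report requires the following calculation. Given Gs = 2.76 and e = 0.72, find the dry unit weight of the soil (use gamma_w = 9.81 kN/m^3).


Using gamma_d = Gs * gamma_w / (1 + e)
gamma_d = 2.76 * 9.81 / (1 + 0.72)
gamma_d = 2.76 * 9.81 / 1.72
gamma_d = 15.742 kN/m^3


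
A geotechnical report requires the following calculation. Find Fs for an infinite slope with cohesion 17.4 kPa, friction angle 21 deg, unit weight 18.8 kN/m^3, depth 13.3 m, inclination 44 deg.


Using Fs = c / (gamma*H*sin(beta)*cos(beta)) + tan(phi)/tan(beta)
Cohesion contribution = 17.4 / (18.8*13.3*sin(44)*cos(44))
Cohesion contribution = 0.139263
Friction contribution = tan(21)/tan(44) = 0.397503
Fs = 0.139263 + 0.397503
Fs = 0.537


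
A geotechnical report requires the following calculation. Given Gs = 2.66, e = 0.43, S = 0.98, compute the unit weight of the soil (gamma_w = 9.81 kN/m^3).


Using gamma = gamma_w * (Gs + S*e) / (1 + e)
Numerator: Gs + S*e = 2.66 + 0.98*0.43 = 3.0814
Denominator: 1 + e = 1 + 0.43 = 1.43
gamma = 9.81 * 3.0814 / 1.43
gamma = 21.139 kN/m^3


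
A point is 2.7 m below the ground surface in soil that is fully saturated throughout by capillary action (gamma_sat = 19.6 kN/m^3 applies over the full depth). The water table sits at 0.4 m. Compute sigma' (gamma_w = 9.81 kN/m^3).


Result: 30.36 kPa

Derivation:
Total stress = gamma_sat * depth
sigma = 19.6 * 2.7 = 52.92 kPa
Pore water pressure u = gamma_w * (depth - d_wt)
u = 9.81 * (2.7 - 0.4) = 22.563 kPa
Effective stress = sigma - u
sigma' = 52.92 - 22.563 = 30.36 kPa


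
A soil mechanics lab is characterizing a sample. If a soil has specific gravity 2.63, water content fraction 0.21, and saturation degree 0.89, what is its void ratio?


Using the relation e = Gs * w / S
e = 2.63 * 0.21 / 0.89
e = 0.6206


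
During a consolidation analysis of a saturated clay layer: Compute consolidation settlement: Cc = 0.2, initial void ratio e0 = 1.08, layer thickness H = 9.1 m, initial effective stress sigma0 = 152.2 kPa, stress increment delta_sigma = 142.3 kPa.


Result: 0.2508 m

Derivation:
Using Sc = Cc * H / (1 + e0) * log10((sigma0 + delta_sigma) / sigma0)
Stress ratio = (152.2 + 142.3) / 152.2 = 1.93495
log10(1.93495) = 0.286671
Cc * H / (1 + e0) = 0.2 * 9.1 / (1 + 1.08) = 0.875
Sc = 0.875 * 0.286671
Sc = 0.2508 m


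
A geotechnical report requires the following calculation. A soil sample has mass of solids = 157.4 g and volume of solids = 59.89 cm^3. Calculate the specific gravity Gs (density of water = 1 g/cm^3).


Using Gs = m_s / (V_s * rho_w)
Since rho_w = 1 g/cm^3:
Gs = 157.4 / 59.89
Gs = 2.628


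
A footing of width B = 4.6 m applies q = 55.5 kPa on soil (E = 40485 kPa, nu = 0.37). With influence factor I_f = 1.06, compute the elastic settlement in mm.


Using Se = q * B * (1 - nu^2) * I_f / E
1 - nu^2 = 1 - 0.37^2 = 0.8631
Se = 55.5 * 4.6 * 0.8631 * 1.06 / 40485
Se = 0.005769 m
Convert to mm: Se = 0.005769 * 1000 = 5.769 mm


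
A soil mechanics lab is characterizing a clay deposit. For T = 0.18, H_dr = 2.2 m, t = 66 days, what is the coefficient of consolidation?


Result: 0.0132 m^2/day

Derivation:
Using cv = T * H_dr^2 / t
H_dr^2 = 2.2^2 = 4.84
cv = 0.18 * 4.84 / 66
cv = 0.0132 m^2/day


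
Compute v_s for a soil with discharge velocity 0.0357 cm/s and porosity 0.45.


Using v_s = v_d / n
v_s = 0.0357 / 0.45
v_s = 0.07933 cm/s


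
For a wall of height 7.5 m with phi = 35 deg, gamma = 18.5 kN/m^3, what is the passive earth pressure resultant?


Result: 1920.04 kN/m

Derivation:
Compute passive earth pressure coefficient:
Kp = tan^2(45 + phi/2) = tan^2(62.5) = 3.690172
Compute passive force:
Pp = 0.5 * Kp * gamma * H^2
Pp = 0.5 * 3.690172 * 18.5 * 7.5^2
Pp = 1920.04 kN/m


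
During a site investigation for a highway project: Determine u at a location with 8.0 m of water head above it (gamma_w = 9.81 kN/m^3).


Result: 78.48 kPa

Derivation:
Using u = gamma_w * h_w
u = 9.81 * 8.0
u = 78.48 kPa


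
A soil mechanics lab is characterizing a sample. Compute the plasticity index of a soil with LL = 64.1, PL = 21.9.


Result: 42.2

Derivation:
Using PI = LL - PL
PI = 64.1 - 21.9
PI = 42.2


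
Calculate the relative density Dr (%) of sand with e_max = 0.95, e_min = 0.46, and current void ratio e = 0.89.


Result: 12.24 %

Derivation:
Using Dr = (e_max - e) / (e_max - e_min) * 100
e_max - e = 0.95 - 0.89 = 0.06
e_max - e_min = 0.95 - 0.46 = 0.49
Dr = 0.06 / 0.49 * 100
Dr = 12.24 %


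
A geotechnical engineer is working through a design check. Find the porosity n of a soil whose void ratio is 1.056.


Result: 0.5136

Derivation:
Using the relation n = e / (1 + e)
n = 1.056 / (1 + 1.056)
n = 1.056 / 2.056
n = 0.5136


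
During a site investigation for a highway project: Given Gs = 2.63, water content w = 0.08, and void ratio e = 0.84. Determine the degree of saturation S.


Result: 0.2505

Derivation:
Using S = Gs * w / e
S = 2.63 * 0.08 / 0.84
S = 0.2505


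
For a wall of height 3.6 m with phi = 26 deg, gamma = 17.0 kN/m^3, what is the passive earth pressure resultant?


Compute passive earth pressure coefficient:
Kp = tan^2(45 + phi/2) = tan^2(58.0) = 2.561071
Compute passive force:
Pp = 0.5 * Kp * gamma * H^2
Pp = 0.5 * 2.561071 * 17.0 * 3.6^2
Pp = 282.13 kN/m


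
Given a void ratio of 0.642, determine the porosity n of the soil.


Result: 0.391

Derivation:
Using the relation n = e / (1 + e)
n = 0.642 / (1 + 0.642)
n = 0.642 / 1.642
n = 0.391


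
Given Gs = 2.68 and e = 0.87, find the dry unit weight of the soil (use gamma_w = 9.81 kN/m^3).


Using gamma_d = Gs * gamma_w / (1 + e)
gamma_d = 2.68 * 9.81 / (1 + 0.87)
gamma_d = 2.68 * 9.81 / 1.87
gamma_d = 14.059 kN/m^3


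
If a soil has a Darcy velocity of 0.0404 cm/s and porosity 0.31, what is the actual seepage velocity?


Using v_s = v_d / n
v_s = 0.0404 / 0.31
v_s = 0.13032 cm/s


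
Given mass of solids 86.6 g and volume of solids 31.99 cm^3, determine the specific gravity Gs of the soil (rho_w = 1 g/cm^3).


Using Gs = m_s / (V_s * rho_w)
Since rho_w = 1 g/cm^3:
Gs = 86.6 / 31.99
Gs = 2.707


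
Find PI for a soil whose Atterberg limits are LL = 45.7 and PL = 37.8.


Result: 7.9

Derivation:
Using PI = LL - PL
PI = 45.7 - 37.8
PI = 7.9


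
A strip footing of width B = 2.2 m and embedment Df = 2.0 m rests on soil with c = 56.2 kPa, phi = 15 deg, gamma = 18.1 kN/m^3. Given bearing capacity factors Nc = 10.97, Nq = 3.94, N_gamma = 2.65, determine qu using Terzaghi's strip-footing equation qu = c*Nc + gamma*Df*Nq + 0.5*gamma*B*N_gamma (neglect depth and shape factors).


Result: 811.9 kPa

Derivation:
Compute qu = c*Nc + gamma*Df*Nq + 0.5*gamma*B*N_gamma
Term 1: 56.2 * 10.97 = 616.514
Term 2: 18.1 * 2.0 * 3.94 = 142.628
Term 3: 0.5 * 18.1 * 2.2 * 2.65 = 52.7615
qu = 616.514 + 142.628 + 52.7615
qu = 811.9 kPa


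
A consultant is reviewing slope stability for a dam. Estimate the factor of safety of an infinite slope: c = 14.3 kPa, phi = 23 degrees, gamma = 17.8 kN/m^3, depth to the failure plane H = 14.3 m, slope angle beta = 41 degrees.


Result: 0.602

Derivation:
Using Fs = c / (gamma*H*sin(beta)*cos(beta)) + tan(phi)/tan(beta)
Cohesion contribution = 14.3 / (17.8*14.3*sin(41)*cos(41))
Cohesion contribution = 0.113464
Friction contribution = tan(23)/tan(41) = 0.488302
Fs = 0.113464 + 0.488302
Fs = 0.602


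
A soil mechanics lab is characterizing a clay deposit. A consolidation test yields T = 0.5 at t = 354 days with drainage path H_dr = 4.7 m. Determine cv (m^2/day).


Result: 0.0312 m^2/day

Derivation:
Using cv = T * H_dr^2 / t
H_dr^2 = 4.7^2 = 22.09
cv = 0.5 * 22.09 / 354
cv = 0.0312 m^2/day


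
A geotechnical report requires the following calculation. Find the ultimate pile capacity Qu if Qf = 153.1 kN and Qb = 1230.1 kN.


Result: 1383.2 kN

Derivation:
Using Qu = Qf + Qb
Qu = 153.1 + 1230.1
Qu = 1383.2 kN


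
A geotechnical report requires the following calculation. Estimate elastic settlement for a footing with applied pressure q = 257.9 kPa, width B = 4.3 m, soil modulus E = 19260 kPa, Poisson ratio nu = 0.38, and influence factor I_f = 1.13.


Using Se = q * B * (1 - nu^2) * I_f / E
1 - nu^2 = 1 - 0.38^2 = 0.8556
Se = 257.9 * 4.3 * 0.8556 * 1.13 / 19260
Se = 0.055669 m
Convert to mm: Se = 0.055669 * 1000 = 55.669 mm


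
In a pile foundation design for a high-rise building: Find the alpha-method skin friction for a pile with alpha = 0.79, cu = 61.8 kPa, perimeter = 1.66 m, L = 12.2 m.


Using Qs = alpha * cu * perimeter * L
Qs = 0.79 * 61.8 * 1.66 * 12.2
Qs = 988.74 kN


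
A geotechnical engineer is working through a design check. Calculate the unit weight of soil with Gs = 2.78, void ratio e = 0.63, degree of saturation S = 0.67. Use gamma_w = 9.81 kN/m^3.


Using gamma = gamma_w * (Gs + S*e) / (1 + e)
Numerator: Gs + S*e = 2.78 + 0.67*0.63 = 3.2021
Denominator: 1 + e = 1 + 0.63 = 1.63
gamma = 9.81 * 3.2021 / 1.63
gamma = 19.272 kN/m^3


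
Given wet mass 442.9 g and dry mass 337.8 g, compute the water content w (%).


Using w = (m_wet - m_dry) / m_dry * 100
m_wet - m_dry = 442.9 - 337.8 = 105.1 g
w = 105.1 / 337.8 * 100
w = 31.11 %


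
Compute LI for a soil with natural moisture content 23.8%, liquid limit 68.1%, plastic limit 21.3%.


Result: 0.053

Derivation:
First compute the plasticity index:
PI = LL - PL = 68.1 - 21.3 = 46.8
Then compute the liquidity index:
LI = (w - PL) / PI
LI = (23.8 - 21.3) / 46.8
LI = 0.053


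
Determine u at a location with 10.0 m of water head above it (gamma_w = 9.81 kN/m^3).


Result: 98.1 kPa

Derivation:
Using u = gamma_w * h_w
u = 9.81 * 10.0
u = 98.1 kPa


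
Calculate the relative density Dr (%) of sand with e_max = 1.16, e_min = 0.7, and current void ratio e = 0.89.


Result: 58.7 %

Derivation:
Using Dr = (e_max - e) / (e_max - e_min) * 100
e_max - e = 1.16 - 0.89 = 0.27
e_max - e_min = 1.16 - 0.7 = 0.46
Dr = 0.27 / 0.46 * 100
Dr = 58.7 %


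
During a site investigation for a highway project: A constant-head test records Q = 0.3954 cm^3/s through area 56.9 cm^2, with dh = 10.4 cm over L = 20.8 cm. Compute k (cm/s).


Compute hydraulic gradient:
i = dh / L = 10.4 / 20.8 = 0.5
Then apply Darcy's law:
k = Q / (A * i)
k = 0.3954 / (56.9 * 0.5)
k = 0.3954 / 28.45
k = 0.013898 cm/s


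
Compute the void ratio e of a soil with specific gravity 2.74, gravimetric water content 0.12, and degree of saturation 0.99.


Using the relation e = Gs * w / S
e = 2.74 * 0.12 / 0.99
e = 0.3321


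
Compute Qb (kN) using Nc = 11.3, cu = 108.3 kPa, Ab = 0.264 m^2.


Using Qb = Nc * cu * Ab
Qb = 11.3 * 108.3 * 0.264
Qb = 323.08 kN


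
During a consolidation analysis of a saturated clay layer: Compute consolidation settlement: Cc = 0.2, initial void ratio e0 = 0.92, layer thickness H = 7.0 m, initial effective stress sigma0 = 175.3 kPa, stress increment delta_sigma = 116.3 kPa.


Result: 0.1611 m

Derivation:
Using Sc = Cc * H / (1 + e0) * log10((sigma0 + delta_sigma) / sigma0)
Stress ratio = (175.3 + 116.3) / 175.3 = 1.66343
log10(1.66343) = 0.221006
Cc * H / (1 + e0) = 0.2 * 7.0 / (1 + 0.92) = 0.729167
Sc = 0.729167 * 0.221006
Sc = 0.1611 m


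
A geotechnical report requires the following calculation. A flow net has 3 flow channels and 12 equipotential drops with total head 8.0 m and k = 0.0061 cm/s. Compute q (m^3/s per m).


Convert k to m/s for unit consistency with H:
k = 0.0061 cm/s = 0.0061 / 100 m/s = 6.1e-05 m/s
Using q = k * H * Nf / Nd
Nf / Nd = 3 / 12 = 0.25
q = 6.1e-05 * 8.0 * 0.25
q = 0.000122 m^3/s per m


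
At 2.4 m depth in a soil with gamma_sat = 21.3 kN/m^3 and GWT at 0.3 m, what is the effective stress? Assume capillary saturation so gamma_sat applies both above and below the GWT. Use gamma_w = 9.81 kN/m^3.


Total stress = gamma_sat * depth
sigma = 21.3 * 2.4 = 51.12 kPa
Pore water pressure u = gamma_w * (depth - d_wt)
u = 9.81 * (2.4 - 0.3) = 20.601 kPa
Effective stress = sigma - u
sigma' = 51.12 - 20.601 = 30.52 kPa


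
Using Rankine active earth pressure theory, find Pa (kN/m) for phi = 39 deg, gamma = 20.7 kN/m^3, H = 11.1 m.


Compute active earth pressure coefficient:
Ka = tan^2(45 - phi/2) = tan^2(25.5) = 0.227506
Compute active force:
Pa = 0.5 * Ka * gamma * H^2
Pa = 0.5 * 0.227506 * 20.7 * 11.1^2
Pa = 290.12 kN/m


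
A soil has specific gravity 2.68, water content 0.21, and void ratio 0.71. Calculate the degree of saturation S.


Using S = Gs * w / e
S = 2.68 * 0.21 / 0.71
S = 0.7927


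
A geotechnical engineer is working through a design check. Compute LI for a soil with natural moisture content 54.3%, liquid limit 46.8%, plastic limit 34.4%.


First compute the plasticity index:
PI = LL - PL = 46.8 - 34.4 = 12.4
Then compute the liquidity index:
LI = (w - PL) / PI
LI = (54.3 - 34.4) / 12.4
LI = 1.605


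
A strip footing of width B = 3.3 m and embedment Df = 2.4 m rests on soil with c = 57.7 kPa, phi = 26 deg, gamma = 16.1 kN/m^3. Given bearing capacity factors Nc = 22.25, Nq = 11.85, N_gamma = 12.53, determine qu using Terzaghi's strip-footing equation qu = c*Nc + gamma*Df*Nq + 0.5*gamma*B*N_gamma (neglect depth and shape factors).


Compute qu = c*Nc + gamma*Df*Nq + 0.5*gamma*B*N_gamma
Term 1: 57.7 * 22.25 = 1283.825
Term 2: 16.1 * 2.4 * 11.85 = 457.884
Term 3: 0.5 * 16.1 * 3.3 * 12.53 = 332.85945
qu = 1283.825 + 457.884 + 332.85945
qu = 2074.57 kPa


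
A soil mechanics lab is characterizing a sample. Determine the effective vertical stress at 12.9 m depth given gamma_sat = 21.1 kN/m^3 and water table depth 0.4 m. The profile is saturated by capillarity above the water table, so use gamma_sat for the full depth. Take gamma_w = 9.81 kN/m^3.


Total stress = gamma_sat * depth
sigma = 21.1 * 12.9 = 272.19 kPa
Pore water pressure u = gamma_w * (depth - d_wt)
u = 9.81 * (12.9 - 0.4) = 122.625 kPa
Effective stress = sigma - u
sigma' = 272.19 - 122.625 = 149.57 kPa


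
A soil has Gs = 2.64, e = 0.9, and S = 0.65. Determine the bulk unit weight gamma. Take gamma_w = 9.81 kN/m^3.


Using gamma = gamma_w * (Gs + S*e) / (1 + e)
Numerator: Gs + S*e = 2.64 + 0.65*0.9 = 3.225
Denominator: 1 + e = 1 + 0.9 = 1.9
gamma = 9.81 * 3.225 / 1.9
gamma = 16.651 kN/m^3


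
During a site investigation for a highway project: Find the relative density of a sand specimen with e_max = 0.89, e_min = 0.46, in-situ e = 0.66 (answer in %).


Using Dr = (e_max - e) / (e_max - e_min) * 100
e_max - e = 0.89 - 0.66 = 0.23
e_max - e_min = 0.89 - 0.46 = 0.43
Dr = 0.23 / 0.43 * 100
Dr = 53.49 %


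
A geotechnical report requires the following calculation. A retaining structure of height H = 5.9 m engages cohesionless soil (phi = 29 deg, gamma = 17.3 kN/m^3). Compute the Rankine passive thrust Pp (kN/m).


Compute passive earth pressure coefficient:
Kp = tan^2(45 + phi/2) = tan^2(59.5) = 2.88206
Compute passive force:
Pp = 0.5 * Kp * gamma * H^2
Pp = 0.5 * 2.88206 * 17.3 * 5.9^2
Pp = 867.81 kN/m


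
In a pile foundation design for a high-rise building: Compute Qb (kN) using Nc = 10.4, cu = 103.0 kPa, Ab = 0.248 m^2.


Using Qb = Nc * cu * Ab
Qb = 10.4 * 103.0 * 0.248
Qb = 265.66 kN


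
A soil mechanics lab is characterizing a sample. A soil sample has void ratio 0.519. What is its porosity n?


Using the relation n = e / (1 + e)
n = 0.519 / (1 + 0.519)
n = 0.519 / 1.519
n = 0.3417


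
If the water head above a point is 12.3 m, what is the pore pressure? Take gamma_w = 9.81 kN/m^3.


Result: 120.66 kPa

Derivation:
Using u = gamma_w * h_w
u = 9.81 * 12.3
u = 120.66 kPa


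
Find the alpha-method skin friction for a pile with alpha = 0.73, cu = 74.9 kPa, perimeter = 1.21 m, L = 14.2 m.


Using Qs = alpha * cu * perimeter * L
Qs = 0.73 * 74.9 * 1.21 * 14.2
Qs = 939.46 kN


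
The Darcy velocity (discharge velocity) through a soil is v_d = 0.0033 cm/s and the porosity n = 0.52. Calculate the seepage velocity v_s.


Using v_s = v_d / n
v_s = 0.0033 / 0.52
v_s = 0.00635 cm/s


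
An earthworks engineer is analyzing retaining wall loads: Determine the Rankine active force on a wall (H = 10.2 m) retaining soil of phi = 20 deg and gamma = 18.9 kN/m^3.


Compute active earth pressure coefficient:
Ka = tan^2(45 - phi/2) = tan^2(35.0) = 0.490291
Compute active force:
Pa = 0.5 * Ka * gamma * H^2
Pa = 0.5 * 0.490291 * 18.9 * 10.2^2
Pa = 482.04 kN/m


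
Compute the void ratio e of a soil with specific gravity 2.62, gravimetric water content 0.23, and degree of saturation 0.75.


Using the relation e = Gs * w / S
e = 2.62 * 0.23 / 0.75
e = 0.8035


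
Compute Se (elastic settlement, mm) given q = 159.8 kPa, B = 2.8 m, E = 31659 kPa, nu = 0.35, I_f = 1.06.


Result: 13.146 mm

Derivation:
Using Se = q * B * (1 - nu^2) * I_f / E
1 - nu^2 = 1 - 0.35^2 = 0.8775
Se = 159.8 * 2.8 * 0.8775 * 1.06 / 31659
Se = 0.013146 m
Convert to mm: Se = 0.013146 * 1000 = 13.146 mm


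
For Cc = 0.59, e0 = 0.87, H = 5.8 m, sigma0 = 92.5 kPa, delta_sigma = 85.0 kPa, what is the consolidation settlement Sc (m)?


Result: 0.518 m

Derivation:
Using Sc = Cc * H / (1 + e0) * log10((sigma0 + delta_sigma) / sigma0)
Stress ratio = (92.5 + 85.0) / 92.5 = 1.91892
log10(1.91892) = 0.283057
Cc * H / (1 + e0) = 0.59 * 5.8 / (1 + 0.87) = 1.82995
Sc = 1.82995 * 0.283057
Sc = 0.518 m


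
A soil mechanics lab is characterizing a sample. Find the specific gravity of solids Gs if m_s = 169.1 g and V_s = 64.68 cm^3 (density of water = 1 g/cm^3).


Using Gs = m_s / (V_s * rho_w)
Since rho_w = 1 g/cm^3:
Gs = 169.1 / 64.68
Gs = 2.614


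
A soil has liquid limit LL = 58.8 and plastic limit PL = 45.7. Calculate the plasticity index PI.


Using PI = LL - PL
PI = 58.8 - 45.7
PI = 13.1


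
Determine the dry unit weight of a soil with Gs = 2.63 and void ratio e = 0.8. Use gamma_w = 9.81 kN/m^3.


Using gamma_d = Gs * gamma_w / (1 + e)
gamma_d = 2.63 * 9.81 / (1 + 0.8)
gamma_d = 2.63 * 9.81 / 1.8
gamma_d = 14.333 kN/m^3


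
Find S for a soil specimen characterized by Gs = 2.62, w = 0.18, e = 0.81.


Result: 0.5822

Derivation:
Using S = Gs * w / e
S = 2.62 * 0.18 / 0.81
S = 0.5822


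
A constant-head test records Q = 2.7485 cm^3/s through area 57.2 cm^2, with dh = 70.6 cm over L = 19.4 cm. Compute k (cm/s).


Compute hydraulic gradient:
i = dh / L = 70.6 / 19.4 = 3.63918
Then apply Darcy's law:
k = Q / (A * i)
k = 2.7485 / (57.2 * 3.63918)
k = 2.7485 / 208.161
k = 0.013204 cm/s


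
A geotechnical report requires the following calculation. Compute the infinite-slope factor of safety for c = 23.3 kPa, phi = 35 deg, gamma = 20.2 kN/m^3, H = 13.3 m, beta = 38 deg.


Using Fs = c / (gamma*H*sin(beta)*cos(beta)) + tan(phi)/tan(beta)
Cohesion contribution = 23.3 / (20.2*13.3*sin(38)*cos(38))
Cohesion contribution = 0.178763
Friction contribution = tan(35)/tan(38) = 0.896225
Fs = 0.178763 + 0.896225
Fs = 1.075


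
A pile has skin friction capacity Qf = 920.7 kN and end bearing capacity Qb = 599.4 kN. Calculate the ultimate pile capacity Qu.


Result: 1520.1 kN

Derivation:
Using Qu = Qf + Qb
Qu = 920.7 + 599.4
Qu = 1520.1 kN


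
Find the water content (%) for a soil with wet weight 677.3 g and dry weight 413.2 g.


Using w = (m_wet - m_dry) / m_dry * 100
m_wet - m_dry = 677.3 - 413.2 = 264.1 g
w = 264.1 / 413.2 * 100
w = 63.92 %


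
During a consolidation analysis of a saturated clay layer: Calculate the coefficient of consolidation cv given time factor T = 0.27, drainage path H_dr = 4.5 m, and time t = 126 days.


Using cv = T * H_dr^2 / t
H_dr^2 = 4.5^2 = 20.25
cv = 0.27 * 20.25 / 126
cv = 0.04339 m^2/day


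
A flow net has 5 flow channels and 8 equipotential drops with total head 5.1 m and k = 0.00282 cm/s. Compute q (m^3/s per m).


Convert k to m/s for unit consistency with H:
k = 0.00282 cm/s = 0.00282 / 100 m/s = 2.82e-05 m/s
Using q = k * H * Nf / Nd
Nf / Nd = 5 / 8 = 0.625
q = 2.82e-05 * 5.1 * 0.625
q = 8.989e-05 m^3/s per m


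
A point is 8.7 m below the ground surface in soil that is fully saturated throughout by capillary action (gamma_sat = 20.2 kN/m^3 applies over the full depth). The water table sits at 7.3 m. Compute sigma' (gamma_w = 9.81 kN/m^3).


Total stress = gamma_sat * depth
sigma = 20.2 * 8.7 = 175.74 kPa
Pore water pressure u = gamma_w * (depth - d_wt)
u = 9.81 * (8.7 - 7.3) = 13.734 kPa
Effective stress = sigma - u
sigma' = 175.74 - 13.734 = 162.01 kPa


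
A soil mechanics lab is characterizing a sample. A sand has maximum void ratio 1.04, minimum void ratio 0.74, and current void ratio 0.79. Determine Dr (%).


Using Dr = (e_max - e) / (e_max - e_min) * 100
e_max - e = 1.04 - 0.79 = 0.25
e_max - e_min = 1.04 - 0.74 = 0.3
Dr = 0.25 / 0.3 * 100
Dr = 83.33 %


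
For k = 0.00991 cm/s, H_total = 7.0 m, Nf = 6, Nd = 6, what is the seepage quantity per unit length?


Result: 0.0006937 m^3/s per m

Derivation:
Convert k to m/s for unit consistency with H:
k = 0.00991 cm/s = 0.00991 / 100 m/s = 9.91e-05 m/s
Using q = k * H * Nf / Nd
Nf / Nd = 6 / 6 = 1.0
q = 9.91e-05 * 7.0 * 1.0
q = 0.0006937 m^3/s per m


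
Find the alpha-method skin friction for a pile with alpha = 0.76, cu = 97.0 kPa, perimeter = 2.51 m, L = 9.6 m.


Using Qs = alpha * cu * perimeter * L
Qs = 0.76 * 97.0 * 2.51 * 9.6
Qs = 1776.36 kN


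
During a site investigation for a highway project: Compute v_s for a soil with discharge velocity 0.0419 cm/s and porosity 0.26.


Using v_s = v_d / n
v_s = 0.0419 / 0.26
v_s = 0.16115 cm/s


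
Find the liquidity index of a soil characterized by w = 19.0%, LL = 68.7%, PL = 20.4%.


First compute the plasticity index:
PI = LL - PL = 68.7 - 20.4 = 48.3
Then compute the liquidity index:
LI = (w - PL) / PI
LI = (19.0 - 20.4) / 48.3
LI = -0.029
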